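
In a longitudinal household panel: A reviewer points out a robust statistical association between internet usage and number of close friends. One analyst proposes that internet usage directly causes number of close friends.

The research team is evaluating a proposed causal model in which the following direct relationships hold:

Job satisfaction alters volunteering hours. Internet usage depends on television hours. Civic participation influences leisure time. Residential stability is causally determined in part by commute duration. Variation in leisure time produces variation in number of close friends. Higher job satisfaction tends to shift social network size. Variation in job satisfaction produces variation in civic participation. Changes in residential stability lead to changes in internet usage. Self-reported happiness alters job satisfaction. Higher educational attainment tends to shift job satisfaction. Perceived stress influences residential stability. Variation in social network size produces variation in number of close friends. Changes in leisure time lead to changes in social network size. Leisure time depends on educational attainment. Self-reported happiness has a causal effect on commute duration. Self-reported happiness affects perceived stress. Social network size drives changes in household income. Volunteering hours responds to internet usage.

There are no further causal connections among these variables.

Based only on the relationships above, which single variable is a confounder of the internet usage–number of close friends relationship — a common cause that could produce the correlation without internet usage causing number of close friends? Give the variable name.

Self-reported happiness has a causal path to internet usage (self-reported happiness → perceived stress → residential stability → internet usage) and a separate causal path to number of close friends (self-reported happiness → job satisfaction → social network size → number of close friends), so it is a common cause of both.
No stated relationship gives internet usage a causal route to number of close friends, so the correlation is explained by the shared upstream cause rather than a direct effect.

self-reported happiness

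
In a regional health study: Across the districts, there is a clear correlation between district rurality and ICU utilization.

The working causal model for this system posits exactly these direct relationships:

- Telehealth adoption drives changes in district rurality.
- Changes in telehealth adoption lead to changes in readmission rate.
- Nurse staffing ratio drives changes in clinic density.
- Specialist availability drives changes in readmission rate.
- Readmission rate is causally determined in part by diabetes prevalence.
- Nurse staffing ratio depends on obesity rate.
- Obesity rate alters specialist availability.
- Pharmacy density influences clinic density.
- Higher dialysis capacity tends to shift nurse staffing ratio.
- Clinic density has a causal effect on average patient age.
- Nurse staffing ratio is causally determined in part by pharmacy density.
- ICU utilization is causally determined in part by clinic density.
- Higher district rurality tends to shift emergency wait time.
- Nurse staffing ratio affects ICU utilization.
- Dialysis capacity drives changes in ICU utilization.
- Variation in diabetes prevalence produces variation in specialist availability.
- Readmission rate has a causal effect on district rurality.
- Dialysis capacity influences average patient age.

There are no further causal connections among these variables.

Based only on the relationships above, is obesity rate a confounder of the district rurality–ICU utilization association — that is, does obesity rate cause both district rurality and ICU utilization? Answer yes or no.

yes

Obesity rate has a causal path to district rurality (obesity rate → specialist availability → readmission rate → district rurality) and to ICU utilization (obesity rate → nurse staffing ratio → ICU utilization), so it is a common cause of both — a confounder.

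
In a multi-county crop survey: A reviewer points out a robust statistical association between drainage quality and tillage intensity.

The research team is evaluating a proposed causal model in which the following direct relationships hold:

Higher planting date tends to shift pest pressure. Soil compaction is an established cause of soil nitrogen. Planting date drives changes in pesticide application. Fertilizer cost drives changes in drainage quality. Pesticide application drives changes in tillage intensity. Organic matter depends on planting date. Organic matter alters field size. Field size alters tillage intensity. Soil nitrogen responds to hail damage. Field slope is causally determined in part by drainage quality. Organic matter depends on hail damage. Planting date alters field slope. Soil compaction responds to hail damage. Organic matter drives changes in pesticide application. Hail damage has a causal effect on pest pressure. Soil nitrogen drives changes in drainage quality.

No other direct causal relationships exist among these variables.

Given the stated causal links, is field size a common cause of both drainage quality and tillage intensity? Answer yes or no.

Field size has no stated causal path to drainage quality. A confounder must cause both variables, so field size does not qualify.

no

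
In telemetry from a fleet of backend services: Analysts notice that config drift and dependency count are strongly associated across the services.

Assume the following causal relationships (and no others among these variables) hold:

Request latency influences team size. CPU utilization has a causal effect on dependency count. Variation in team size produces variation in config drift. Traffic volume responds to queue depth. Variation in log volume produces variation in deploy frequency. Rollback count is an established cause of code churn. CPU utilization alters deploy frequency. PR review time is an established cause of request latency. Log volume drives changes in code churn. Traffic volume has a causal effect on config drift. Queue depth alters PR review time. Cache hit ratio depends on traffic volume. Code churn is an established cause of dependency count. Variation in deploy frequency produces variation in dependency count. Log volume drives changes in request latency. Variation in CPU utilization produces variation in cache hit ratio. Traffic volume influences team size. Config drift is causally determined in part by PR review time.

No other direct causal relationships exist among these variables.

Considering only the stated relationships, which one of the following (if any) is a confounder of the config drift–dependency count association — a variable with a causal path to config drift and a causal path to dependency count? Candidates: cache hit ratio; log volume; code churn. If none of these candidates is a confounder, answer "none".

log volume

Log volume causes config drift (log volume → request latency → team size → config drift) and also causes dependency count (log volume → code churn → dependency count); it is a common cause of both.
Each of the other candidates lacks a causal path to at least one of config drift and dependency count, so they do not confound the relationship.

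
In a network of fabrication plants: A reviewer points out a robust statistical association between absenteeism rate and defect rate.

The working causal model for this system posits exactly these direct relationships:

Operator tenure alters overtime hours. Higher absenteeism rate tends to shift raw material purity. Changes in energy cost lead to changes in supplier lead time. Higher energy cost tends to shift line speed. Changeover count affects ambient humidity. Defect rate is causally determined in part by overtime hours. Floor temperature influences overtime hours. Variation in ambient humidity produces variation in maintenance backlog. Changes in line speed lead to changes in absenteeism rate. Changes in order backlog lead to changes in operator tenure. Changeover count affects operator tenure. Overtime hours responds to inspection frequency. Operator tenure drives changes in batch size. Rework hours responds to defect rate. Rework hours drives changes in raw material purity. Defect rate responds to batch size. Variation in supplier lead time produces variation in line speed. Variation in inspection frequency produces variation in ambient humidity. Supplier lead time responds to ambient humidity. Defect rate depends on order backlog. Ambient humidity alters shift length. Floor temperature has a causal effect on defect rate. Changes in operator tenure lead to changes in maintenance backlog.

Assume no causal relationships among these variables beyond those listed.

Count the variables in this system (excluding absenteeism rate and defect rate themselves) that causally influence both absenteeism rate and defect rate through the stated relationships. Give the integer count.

The common causes are: changeover count (to absenteeism rate via changeover count → ambient humidity → supplier lead time → line speed → absenteeism rate; to defect rate via changeover count → operator tenure → overtime hours → defect rate); inspection frequency (to absenteeism rate via inspection frequency → ambient humidity → supplier lead time → line speed → absenteeism rate; to defect rate via inspection frequency → overtime hours → defect rate).
Every other variable lacks a causal path to at least one of absenteeism rate and defect rate.

2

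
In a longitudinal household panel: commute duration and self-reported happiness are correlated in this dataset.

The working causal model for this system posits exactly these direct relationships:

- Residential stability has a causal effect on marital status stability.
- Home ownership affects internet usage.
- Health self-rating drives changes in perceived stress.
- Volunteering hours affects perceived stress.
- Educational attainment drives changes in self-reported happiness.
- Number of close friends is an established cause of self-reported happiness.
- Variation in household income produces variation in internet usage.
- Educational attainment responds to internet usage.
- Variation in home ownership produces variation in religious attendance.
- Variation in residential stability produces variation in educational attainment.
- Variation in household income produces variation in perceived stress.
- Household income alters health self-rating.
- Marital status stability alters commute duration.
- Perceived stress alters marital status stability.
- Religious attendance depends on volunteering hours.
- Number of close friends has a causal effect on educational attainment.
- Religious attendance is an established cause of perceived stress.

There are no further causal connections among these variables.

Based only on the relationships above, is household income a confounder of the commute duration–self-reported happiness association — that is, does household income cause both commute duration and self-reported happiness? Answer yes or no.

Household income has a causal path to commute duration (household income → perceived stress → marital status stability → commute duration) and to self-reported happiness (household income → internet usage → educational attainment → self-reported happiness), so it is a common cause of both — a confounder.

yes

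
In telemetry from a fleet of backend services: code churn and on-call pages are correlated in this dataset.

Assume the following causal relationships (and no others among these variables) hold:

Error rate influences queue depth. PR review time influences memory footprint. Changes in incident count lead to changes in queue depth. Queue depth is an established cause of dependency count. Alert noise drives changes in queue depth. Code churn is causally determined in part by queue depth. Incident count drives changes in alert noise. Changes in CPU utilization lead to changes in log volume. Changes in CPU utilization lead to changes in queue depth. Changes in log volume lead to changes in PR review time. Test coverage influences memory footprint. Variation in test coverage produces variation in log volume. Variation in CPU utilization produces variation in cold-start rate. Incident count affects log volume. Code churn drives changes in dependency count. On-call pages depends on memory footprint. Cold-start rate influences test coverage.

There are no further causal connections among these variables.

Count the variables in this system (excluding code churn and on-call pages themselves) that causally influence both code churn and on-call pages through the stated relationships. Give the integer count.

2

The common causes are: CPU utilization (to code churn via CPU utilization → queue depth → code churn; to on-call pages via CPU utilization → log volume → PR review time → memory footprint → on-call pages); incident count (to code churn via incident count → queue depth → code churn; to on-call pages via incident count → log volume → PR review time → memory footprint → on-call pages).
Every other variable lacks a causal path to at least one of code churn and on-call pages.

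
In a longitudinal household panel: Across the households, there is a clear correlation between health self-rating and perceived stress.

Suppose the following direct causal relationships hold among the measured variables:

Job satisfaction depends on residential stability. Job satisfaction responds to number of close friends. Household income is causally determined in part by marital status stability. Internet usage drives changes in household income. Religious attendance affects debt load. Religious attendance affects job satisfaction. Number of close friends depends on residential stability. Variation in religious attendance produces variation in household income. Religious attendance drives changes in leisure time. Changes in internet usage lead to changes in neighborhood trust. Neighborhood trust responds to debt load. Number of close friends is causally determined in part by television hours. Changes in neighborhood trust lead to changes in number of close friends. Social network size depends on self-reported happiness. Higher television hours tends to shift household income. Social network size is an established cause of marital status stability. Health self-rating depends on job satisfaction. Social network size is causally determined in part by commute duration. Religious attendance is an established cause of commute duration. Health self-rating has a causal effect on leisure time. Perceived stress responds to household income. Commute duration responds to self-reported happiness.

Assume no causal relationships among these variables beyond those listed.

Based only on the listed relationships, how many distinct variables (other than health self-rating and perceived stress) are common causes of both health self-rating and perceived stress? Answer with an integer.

The common causes are: internet usage (to health self-rating via internet usage → neighborhood trust → number of close friends → job satisfaction → health self-rating; to perceived stress via internet usage → household income → perceived stress); religious attendance (to health self-rating via religious attendance → job satisfaction → health self-rating; to perceived stress via religious attendance → household income → perceived stress); television hours (to health self-rating via television hours → number of close friends → job satisfaction → health self-rating; to perceived stress via television hours → household income → perceived stress).
Every other variable lacks a causal path to at least one of health self-rating and perceived stress.

3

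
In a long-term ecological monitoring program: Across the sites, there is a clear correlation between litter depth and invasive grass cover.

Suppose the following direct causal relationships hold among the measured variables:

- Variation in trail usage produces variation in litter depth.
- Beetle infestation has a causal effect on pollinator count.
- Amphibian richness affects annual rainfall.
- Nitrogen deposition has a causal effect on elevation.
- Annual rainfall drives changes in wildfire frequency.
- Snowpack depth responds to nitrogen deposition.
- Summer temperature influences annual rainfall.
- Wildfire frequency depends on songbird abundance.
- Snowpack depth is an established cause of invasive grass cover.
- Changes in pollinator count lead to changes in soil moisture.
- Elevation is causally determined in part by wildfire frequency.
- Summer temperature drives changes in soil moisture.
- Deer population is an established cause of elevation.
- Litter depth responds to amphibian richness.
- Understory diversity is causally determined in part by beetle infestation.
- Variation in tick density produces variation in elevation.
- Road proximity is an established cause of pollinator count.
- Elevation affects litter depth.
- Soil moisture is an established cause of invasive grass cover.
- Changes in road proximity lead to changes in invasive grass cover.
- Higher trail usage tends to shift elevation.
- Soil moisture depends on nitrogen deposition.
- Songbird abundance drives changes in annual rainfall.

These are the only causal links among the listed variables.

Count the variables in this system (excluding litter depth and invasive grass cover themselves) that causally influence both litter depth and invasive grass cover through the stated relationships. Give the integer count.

The common causes are: nitrogen deposition (to litter depth via nitrogen deposition → elevation → litter depth; to invasive grass cover via nitrogen deposition → soil moisture → invasive grass cover); summer temperature (to litter depth via summer temperature → annual rainfall → wildfire frequency → elevation → litter depth; to invasive grass cover via summer temperature → soil moisture → invasive grass cover).
Every other variable lacks a causal path to at least one of litter depth and invasive grass cover.

2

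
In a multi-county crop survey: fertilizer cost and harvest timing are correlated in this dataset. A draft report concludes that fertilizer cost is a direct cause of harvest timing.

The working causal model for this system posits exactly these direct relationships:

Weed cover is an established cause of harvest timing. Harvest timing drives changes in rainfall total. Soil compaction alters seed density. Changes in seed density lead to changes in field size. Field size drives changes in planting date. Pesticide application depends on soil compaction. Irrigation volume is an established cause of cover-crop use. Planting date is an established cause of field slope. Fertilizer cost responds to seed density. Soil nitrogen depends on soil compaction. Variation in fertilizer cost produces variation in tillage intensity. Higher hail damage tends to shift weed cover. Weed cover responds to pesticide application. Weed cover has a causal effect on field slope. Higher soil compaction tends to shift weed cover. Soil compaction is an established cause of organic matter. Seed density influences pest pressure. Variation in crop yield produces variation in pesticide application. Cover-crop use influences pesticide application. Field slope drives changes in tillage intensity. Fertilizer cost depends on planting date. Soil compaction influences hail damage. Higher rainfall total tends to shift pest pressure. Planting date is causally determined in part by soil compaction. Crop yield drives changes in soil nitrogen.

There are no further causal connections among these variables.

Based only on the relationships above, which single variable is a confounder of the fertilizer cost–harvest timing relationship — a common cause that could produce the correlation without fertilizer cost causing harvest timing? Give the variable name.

soil compaction

Soil compaction has a causal path to fertilizer cost (soil compaction → seed density → fertilizer cost) and a separate causal path to harvest timing (soil compaction → weed cover → harvest timing), so it is a common cause of both.
No stated relationship gives fertilizer cost a causal route to harvest timing, so the correlation is explained by the shared upstream cause rather than a direct effect.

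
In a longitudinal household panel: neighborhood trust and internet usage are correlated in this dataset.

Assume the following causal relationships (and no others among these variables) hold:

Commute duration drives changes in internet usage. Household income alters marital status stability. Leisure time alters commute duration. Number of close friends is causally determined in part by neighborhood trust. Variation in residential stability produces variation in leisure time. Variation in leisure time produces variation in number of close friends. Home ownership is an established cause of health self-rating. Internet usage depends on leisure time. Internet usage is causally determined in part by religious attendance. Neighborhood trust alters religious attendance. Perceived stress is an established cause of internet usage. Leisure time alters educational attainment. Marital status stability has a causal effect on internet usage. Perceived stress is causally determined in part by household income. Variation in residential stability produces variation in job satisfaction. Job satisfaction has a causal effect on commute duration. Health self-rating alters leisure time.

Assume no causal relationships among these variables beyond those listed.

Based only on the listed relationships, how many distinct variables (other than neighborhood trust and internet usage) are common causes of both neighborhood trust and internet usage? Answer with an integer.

0

No listed variable has a causal path to both neighborhood trust and internet usage, so there are no common causes.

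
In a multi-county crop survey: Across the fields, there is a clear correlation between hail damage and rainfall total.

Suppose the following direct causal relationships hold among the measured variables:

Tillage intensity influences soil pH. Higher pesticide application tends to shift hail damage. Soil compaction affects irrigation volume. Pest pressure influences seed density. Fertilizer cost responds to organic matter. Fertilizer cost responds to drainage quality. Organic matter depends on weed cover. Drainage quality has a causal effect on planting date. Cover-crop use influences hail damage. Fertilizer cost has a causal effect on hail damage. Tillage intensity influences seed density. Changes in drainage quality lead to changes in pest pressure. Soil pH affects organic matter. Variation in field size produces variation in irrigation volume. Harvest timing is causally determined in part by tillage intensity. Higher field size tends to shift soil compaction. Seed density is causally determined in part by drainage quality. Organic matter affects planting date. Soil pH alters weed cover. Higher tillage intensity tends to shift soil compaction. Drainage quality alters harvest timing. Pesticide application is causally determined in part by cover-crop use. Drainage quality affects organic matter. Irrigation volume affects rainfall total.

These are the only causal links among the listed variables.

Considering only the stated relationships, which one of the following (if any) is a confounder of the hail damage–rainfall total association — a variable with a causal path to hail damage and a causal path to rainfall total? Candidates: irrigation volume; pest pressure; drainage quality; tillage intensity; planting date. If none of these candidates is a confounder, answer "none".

tillage intensity

Tillage intensity causes hail damage (tillage intensity → soil pH → organic matter → fertilizer cost → hail damage) and also causes rainfall total (tillage intensity → soil compaction → irrigation volume → rainfall total); it is a common cause of both.
Each of the other candidates lacks a causal path to at least one of hail damage and rainfall total, so they do not confound the relationship.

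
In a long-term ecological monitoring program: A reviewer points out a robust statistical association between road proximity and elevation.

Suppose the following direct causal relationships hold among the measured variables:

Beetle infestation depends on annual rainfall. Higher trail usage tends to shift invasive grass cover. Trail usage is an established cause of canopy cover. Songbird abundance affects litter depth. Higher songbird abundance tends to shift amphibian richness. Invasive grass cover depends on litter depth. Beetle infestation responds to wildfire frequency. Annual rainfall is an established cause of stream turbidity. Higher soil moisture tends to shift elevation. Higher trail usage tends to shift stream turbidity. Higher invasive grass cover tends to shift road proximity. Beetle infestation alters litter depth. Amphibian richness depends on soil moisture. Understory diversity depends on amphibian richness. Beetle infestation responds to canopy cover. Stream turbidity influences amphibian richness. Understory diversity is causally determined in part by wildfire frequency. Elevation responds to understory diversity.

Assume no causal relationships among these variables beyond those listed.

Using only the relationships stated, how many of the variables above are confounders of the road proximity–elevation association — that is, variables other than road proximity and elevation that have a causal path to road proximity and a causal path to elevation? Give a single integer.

4

The common causes are: annual rainfall (to road proximity via annual rainfall → beetle infestation → litter depth → invasive grass cover → road proximity; to elevation via annual rainfall → stream turbidity → amphibian richness → understory diversity → elevation); songbird abundance (to road proximity via songbird abundance → litter depth → invasive grass cover → road proximity; to elevation via songbird abundance → amphibian richness → understory diversity → elevation); trail usage (to road proximity via trail usage → invasive grass cover → road proximity; to elevation via trail usage → stream turbidity → amphibian richness → understory diversity → elevation); wildfire frequency (to road proximity via wildfire frequency → beetle infestation → litter depth → invasive grass cover → road proximity; to elevation via wildfire frequency → understory diversity → elevation).
Every other variable lacks a causal path to at least one of road proximity and elevation.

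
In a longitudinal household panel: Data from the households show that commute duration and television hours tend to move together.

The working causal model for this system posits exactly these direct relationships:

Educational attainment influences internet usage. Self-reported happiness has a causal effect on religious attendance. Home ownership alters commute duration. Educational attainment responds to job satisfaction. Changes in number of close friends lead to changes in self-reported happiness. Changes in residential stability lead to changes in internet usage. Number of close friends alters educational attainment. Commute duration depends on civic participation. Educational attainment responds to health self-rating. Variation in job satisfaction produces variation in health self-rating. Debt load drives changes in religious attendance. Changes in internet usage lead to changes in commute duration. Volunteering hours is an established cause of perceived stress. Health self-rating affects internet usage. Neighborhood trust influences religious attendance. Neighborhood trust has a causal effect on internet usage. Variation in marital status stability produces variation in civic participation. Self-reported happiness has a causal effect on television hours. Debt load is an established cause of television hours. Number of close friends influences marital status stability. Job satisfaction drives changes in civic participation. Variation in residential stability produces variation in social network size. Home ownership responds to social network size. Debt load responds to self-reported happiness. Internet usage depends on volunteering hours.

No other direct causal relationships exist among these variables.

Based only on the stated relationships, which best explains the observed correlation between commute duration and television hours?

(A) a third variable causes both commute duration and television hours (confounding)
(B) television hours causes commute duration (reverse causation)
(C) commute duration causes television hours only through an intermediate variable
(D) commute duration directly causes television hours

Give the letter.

A

Number of close friends causes commute duration (number of close friends → educational attainment → internet usage → commute duration) and television hours (number of close friends → self-reported happiness → television hours) — a common cause creating the correlation.
There is no stated path from commute duration to television hours or from television hours to commute duration, so neither direct nor reverse causation applies.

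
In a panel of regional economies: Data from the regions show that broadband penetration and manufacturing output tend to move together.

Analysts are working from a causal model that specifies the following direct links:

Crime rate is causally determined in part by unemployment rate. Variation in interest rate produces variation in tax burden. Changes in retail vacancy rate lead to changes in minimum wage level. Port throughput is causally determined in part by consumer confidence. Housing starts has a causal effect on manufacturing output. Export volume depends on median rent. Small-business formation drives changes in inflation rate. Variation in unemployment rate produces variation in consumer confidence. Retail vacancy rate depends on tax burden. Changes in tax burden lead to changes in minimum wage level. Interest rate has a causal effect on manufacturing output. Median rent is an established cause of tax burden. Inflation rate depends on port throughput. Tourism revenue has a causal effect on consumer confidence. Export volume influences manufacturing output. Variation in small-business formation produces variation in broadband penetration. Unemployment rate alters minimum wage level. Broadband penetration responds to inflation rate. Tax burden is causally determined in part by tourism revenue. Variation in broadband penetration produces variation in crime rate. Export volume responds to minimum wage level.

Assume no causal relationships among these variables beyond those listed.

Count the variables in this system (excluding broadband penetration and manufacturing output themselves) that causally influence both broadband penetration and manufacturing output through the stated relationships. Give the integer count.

The common causes are: tourism revenue (to broadband penetration via tourism revenue → consumer confidence → port throughput → inflation rate → broadband penetration; to manufacturing output via tourism revenue → tax burden → minimum wage level → export volume → manufacturing output); unemployment rate (to broadband penetration via unemployment rate → consumer confidence → port throughput → inflation rate → broadband penetration; to manufacturing output via unemployment rate → minimum wage level → export volume → manufacturing output).
Every other variable lacks a causal path to at least one of broadband penetration and manufacturing output.

2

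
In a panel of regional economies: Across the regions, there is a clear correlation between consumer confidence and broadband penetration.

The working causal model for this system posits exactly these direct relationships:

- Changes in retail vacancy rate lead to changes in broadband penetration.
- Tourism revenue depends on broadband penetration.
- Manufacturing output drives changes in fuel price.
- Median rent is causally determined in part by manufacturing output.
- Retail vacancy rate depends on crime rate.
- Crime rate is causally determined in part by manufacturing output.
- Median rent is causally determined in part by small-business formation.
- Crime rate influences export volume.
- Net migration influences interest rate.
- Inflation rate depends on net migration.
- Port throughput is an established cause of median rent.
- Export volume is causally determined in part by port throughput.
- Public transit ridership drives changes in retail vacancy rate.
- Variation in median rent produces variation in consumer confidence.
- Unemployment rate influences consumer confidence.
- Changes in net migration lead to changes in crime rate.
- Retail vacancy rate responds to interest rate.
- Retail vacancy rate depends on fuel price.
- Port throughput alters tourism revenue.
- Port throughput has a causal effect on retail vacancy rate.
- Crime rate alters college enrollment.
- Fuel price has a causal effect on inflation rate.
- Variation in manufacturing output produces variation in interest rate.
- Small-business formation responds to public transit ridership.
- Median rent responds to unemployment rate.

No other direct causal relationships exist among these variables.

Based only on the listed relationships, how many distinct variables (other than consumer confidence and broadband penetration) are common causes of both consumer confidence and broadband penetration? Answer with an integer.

3

The common causes are: manufacturing output (to consumer confidence via manufacturing output → median rent → consumer confidence; to broadband penetration via manufacturing output → interest rate → retail vacancy rate → broadband penetration); port throughput (to consumer confidence via port throughput → median rent → consumer confidence; to broadband penetration via port throughput → retail vacancy rate → broadband penetration); public transit ridership (to consumer confidence via public transit ridership → small-business formation → median rent → consumer confidence; to broadband penetration via public transit ridership → retail vacancy rate → broadband penetration).
Every other variable lacks a causal path to at least one of consumer confidence and broadband penetration.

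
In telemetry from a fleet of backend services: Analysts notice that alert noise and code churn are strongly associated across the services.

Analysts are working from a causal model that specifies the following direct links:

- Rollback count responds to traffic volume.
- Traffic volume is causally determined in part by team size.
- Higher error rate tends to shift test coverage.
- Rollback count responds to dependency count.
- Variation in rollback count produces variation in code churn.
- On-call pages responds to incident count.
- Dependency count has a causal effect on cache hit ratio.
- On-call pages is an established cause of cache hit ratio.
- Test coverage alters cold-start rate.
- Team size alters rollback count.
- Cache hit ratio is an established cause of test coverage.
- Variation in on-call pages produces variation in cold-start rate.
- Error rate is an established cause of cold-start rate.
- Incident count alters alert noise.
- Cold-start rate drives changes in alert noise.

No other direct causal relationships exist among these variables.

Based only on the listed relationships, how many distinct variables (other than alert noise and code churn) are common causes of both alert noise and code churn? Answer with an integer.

The common causes are: dependency count (to alert noise via dependency count → cache hit ratio → test coverage → cold-start rate → alert noise; to code churn via dependency count → rollback count → code churn).
Every other variable lacks a causal path to at least one of alert noise and code churn.

1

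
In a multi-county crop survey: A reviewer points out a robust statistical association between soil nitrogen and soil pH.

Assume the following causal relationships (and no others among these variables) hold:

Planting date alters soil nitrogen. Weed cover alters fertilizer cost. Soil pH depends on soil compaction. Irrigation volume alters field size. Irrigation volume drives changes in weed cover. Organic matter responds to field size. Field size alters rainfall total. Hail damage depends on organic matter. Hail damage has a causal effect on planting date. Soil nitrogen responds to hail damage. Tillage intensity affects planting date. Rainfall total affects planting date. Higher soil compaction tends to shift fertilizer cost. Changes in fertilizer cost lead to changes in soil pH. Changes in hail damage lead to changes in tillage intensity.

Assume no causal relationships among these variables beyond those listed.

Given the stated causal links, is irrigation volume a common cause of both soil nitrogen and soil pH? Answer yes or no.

yes

Irrigation volume has a causal path to soil nitrogen (irrigation volume → field size → rainfall total → planting date → soil nitrogen) and to soil pH (irrigation volume → weed cover → fertilizer cost → soil pH), so it is a common cause of both — a confounder.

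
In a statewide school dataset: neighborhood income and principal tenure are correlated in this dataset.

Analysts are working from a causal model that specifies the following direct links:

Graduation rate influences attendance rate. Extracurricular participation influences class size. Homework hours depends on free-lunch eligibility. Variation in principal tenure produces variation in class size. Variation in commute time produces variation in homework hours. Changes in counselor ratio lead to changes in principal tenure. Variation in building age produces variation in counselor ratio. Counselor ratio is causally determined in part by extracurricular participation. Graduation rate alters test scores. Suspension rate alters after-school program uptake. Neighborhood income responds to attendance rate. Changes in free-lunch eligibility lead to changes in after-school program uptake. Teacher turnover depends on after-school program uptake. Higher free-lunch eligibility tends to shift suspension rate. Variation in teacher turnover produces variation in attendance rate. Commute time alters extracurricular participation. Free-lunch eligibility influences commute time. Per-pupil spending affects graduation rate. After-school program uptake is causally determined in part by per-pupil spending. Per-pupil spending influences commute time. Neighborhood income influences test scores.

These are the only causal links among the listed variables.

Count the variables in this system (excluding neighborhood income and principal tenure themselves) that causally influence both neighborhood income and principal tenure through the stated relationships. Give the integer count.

2

The common causes are: free-lunch eligibility (to neighborhood income via free-lunch eligibility → after-school program uptake → teacher turnover → attendance rate → neighborhood income; to principal tenure via free-lunch eligibility → commute time → extracurricular participation → counselor ratio → principal tenure); per-pupil spending (to neighborhood income via per-pupil spending → graduation rate → attendance rate → neighborhood income; to principal tenure via per-pupil spending → commute time → extracurricular participation → counselor ratio → principal tenure).
Every other variable lacks a causal path to at least one of neighborhood income and principal tenure.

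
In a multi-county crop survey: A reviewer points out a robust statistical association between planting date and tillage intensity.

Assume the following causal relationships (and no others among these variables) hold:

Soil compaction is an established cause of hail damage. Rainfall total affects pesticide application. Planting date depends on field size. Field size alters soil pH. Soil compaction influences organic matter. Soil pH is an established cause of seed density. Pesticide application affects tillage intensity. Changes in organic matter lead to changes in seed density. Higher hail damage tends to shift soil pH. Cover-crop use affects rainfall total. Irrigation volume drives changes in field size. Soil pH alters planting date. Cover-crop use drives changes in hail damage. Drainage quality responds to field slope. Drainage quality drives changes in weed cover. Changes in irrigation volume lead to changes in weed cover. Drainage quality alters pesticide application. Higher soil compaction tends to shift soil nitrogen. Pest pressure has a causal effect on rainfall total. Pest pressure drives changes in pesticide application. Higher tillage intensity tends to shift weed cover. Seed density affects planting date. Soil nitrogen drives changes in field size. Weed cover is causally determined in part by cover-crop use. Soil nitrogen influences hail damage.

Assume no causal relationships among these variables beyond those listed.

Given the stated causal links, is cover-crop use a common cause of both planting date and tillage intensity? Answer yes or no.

Cover-crop use has a causal path to planting date (cover-crop use → hail damage → soil pH → planting date) and to tillage intensity (cover-crop use → rainfall total → pesticide application → tillage intensity), so it is a common cause of both — a confounder.

yes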